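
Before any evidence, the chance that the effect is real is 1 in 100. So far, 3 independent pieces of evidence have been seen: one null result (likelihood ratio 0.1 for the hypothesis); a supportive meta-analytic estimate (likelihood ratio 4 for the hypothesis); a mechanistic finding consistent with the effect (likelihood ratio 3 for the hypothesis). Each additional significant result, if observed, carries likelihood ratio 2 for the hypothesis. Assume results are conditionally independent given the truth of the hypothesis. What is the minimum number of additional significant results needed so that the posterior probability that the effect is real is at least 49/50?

12

Prior odds = 0.01/0.99 = 1/99.
Combined Bayes factor of the evidence already in hand = 0.1 × 4 × 3 = 1.2.
Odds after that evidence = (1/99) × 1.2 = 2/165.
Target odds = 0.98/0.02 = 49.
Need 2ⁿ ≥ 49 ÷ (2/165) = 4042.5.
2¹¹ = 2048 falls short of 4042.5 but 2¹² = 4096 reaches it, so n = 12.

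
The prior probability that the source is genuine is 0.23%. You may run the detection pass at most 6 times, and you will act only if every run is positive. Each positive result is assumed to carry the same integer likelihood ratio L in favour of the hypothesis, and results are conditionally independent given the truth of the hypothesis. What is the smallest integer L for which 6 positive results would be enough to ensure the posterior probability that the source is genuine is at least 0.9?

4

Prior odds = 0.0023/0.9977 = 23/9977.
Target odds = 0.9/0.1 = 9.
Need L⁶ ≥ 9 ÷ (23/9977) = 89793/23.
3⁶ = 729 < 89793/23 ≤ 4096 = 4⁶, so L = 4.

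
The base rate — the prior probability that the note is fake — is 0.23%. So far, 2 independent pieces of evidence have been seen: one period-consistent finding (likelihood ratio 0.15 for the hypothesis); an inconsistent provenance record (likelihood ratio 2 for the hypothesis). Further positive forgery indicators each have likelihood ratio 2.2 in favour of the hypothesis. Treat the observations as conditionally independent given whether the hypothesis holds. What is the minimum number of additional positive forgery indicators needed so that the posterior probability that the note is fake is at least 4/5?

11

Prior odds = 0.0023/0.9977 = 23/9977.
Combined Bayes factor of the evidence already in hand = 0.15 × 2 = 0.3.
Odds after that evidence = (23/9977) × 0.3 = 69/99770.
Target odds = 0.8/0.2 = 4.
Need 2.2ⁿ ≥ 4 ÷ (69/99770) = 399080/69.
2.2¹⁰ ≈2655.99 falls short of 399080/69 but 2.2¹¹ ≈5843.18 reaches it, so n = 11.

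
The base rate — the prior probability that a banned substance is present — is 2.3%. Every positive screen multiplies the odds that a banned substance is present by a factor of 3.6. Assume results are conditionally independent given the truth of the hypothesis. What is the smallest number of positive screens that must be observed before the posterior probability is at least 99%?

Prior odds = 0.023/0.977 = 23/977.
Likelihood ratio per positive screen = 3.6.
Target posterior odds = 0.99/0.01 = 99.
Need (23/977) × 3.6ⁿ ≥ 99, i.e. 3.6ⁿ ≥ 96723/23.
3.6⁶ = 34012224/15625 falls short of 96723/23 but 3.6⁷ = 612220032/78125 reaches it, so n = 7.

7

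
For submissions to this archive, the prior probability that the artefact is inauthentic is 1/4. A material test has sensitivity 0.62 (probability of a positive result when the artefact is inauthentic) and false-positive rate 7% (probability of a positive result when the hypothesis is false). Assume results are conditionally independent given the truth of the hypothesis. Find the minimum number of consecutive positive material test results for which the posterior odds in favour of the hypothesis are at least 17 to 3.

2

Prior odds: 0.25 ÷ 0.75 = 1/3.
Likelihood ratio of a positive result = 0.62/0.07 = 62/7.
Target odds = 17/3.
Need (1/3) × (62/7)ⁿ ≥ 17/3, i.e. (62/7)ⁿ ≥ 17.
(62/7)¹ = 62/7 falls short of 17 but (62/7)² = 3844/49 reaches it, so n = 2.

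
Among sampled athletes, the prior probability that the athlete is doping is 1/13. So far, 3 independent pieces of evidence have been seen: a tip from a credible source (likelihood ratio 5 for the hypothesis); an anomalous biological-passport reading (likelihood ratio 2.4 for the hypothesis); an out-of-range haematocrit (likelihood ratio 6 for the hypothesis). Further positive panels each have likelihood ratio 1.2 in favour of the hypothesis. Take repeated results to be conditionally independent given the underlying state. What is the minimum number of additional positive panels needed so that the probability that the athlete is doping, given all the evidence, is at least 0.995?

Prior odds = (1/13)/(12/13) = 1/12.
Combined Bayes factor of the evidence already in hand = 5 × 2.4 × 6 = 72.
Odds after that evidence = (1/12) × 72 = 6.
Target odds = 0.995/0.005 = 199.
Need 1.2ⁿ ≥ 199 ÷ 6 = 199/6.
1.2¹⁹ ≈31.948 falls short of 199/6 but 1.2²⁰ ≈38.3376 reaches it, so n = 20.

20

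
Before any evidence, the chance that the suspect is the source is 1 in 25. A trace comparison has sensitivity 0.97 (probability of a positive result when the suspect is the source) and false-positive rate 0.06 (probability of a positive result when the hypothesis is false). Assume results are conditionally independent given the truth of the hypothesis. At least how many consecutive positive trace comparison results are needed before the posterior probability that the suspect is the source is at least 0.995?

Prior odds: 0.04 ÷ 0.96 = 1/24.
Likelihood ratio of a positive result = 0.97/0.06 = 97/6.
Target posterior odds = 0.995/0.005 = 199.
Require (97/6)ⁿ ≥ 199 ÷ (1/24) = 4776.
(97/6)³ = 912673/216 falls short of 4776 but (97/6)⁴ = 88529281/1296 reaches it, so n = 4.

4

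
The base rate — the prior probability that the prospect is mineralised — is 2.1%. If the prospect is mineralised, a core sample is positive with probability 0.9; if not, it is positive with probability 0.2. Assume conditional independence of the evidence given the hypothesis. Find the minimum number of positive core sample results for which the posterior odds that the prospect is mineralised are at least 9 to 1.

Prior odds = 0.021/0.979 = 21/979.
Likelihood ratio of a positive = 0.9/0.2 = 4.5.
Target odds = 9.
Need (21/979) × 4.5ⁿ ≥ 9, i.e. 4.5ⁿ ≥ 2937/7.
4.5⁴ = 410.0625 falls short of 2937/7 but 4.5⁵ = 1845.28125 reaches it, so n = 5.

5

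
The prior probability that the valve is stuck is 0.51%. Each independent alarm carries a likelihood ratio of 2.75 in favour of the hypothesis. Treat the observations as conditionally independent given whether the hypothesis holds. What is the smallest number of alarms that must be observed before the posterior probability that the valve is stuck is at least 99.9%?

Prior odds: 0.0051 ÷ 0.9949 = 51/9949.
Likelihood ratio per alarm = 2.75.
Target posterior odds = 0.999/0.001 = 999.
Need (51/9949) × 2.75ⁿ ≥ 999, i.e. 2.75ⁿ ≥ 3313017/17.
2.75¹² ≈187065 falls short of 3313017/17 but 2.75¹³ ≈514428 reaches it, so n = 13.

13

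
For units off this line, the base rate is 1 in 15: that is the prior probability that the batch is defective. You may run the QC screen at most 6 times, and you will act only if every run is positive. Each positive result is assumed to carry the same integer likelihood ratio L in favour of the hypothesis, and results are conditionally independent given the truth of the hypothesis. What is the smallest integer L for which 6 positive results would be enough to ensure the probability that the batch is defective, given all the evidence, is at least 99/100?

Prior odds = (1/15)/(14/15) = 1/14.
Target odds = 0.99/0.01 = 99.
Need L⁶ ≥ 99 ÷ (1/14) = 1386.
3⁶ = 729 < 1386 ≤ 4096 = 4⁶, so L = 4.

4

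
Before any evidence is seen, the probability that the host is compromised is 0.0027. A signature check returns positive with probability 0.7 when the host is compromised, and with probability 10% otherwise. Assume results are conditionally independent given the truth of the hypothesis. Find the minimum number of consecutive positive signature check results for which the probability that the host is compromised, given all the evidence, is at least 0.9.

5

Prior odds: 0.0027 ÷ 0.9973 = 27/9973.
Likelihood ratio of a positive result = 0.7/0.1 = 7.
Target posterior odds = 0.9/0.1 = 9.
Require 7ⁿ ≥ 9 ÷ (27/9973) = 9973/3.
7⁴ = 2401 falls short of 9973/3 but 7⁵ = 16807 reaches it, so n = 5.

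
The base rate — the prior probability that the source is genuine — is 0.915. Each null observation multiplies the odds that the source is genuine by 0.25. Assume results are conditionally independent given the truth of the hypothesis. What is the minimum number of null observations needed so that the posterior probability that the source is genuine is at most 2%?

Prior odds: 0.915 ÷ 0.085 = 183/17.
Likelihood ratio per null observation = 0.25.
Target posterior odds = 0.02/0.98 = 1/49.
Need (183/17) × 0.25ⁿ ≤ 1/49, i.e. 0.25ⁿ ≤ 17/8967.
0.25⁴ = 0.00390625 is still above 17/8967 but 0.25⁵ = 1/1024 is at or below it, so n = 5.

5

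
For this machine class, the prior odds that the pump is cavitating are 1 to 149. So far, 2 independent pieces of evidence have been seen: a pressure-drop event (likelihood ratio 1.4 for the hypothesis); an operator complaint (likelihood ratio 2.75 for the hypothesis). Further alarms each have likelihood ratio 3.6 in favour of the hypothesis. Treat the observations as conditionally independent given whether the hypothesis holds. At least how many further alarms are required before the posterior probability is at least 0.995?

Prior odds = 1/149.
Combined Bayes factor of the evidence already in hand = 1.4 × 2.75 = 3.85.
Odds after that evidence = (1/149) × 3.85 = 77/2980.
Target odds = 0.995/0.005 = 199.
Need 3.6ⁿ ≥ 199 ÷ (77/2980) = 593020/77.
3.6⁶ = 34012224/15625 falls short of 593020/77 but 3.6⁷ = 612220032/78125 reaches it, so n = 7.

7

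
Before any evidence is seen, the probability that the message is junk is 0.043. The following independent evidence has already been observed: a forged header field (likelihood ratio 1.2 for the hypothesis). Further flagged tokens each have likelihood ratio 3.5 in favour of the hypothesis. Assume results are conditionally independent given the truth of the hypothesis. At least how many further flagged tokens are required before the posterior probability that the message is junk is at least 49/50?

Prior odds = 0.043/0.957 = 43/957.
Bayes factor of the evidence already in hand = 1.2.
Odds after that evidence = (43/957) × 1.2 = 86/1595.
Target odds = 0.98/0.02 = 49.
Need 3.5ⁿ ≥ 49 ÷ (86/1595) = 78155/86.
3.5⁵ = 525.21875 falls short of 78155/86 but 3.5⁶ = 1838.265625 reaches it, so n = 6.

6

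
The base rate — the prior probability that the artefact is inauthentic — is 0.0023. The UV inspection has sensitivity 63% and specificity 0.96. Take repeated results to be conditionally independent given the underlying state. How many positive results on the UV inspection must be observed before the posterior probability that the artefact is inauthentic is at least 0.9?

Prior odds = 0.0023/0.9977 = 23/9977.
False-positive rate = 1 − 0.96 = 0.04; likelihood ratio of a positive = 0.63/0.04 = 15.75.
Target posterior odds = 0.9/0.1 = 9.
Require 15.75ⁿ ≥ 9 ÷ (23/9977) = 89793/23.
15.75² = 248.0625 falls short of 89793/23 but 15.75³ = 3906.984375 reaches it, so n = 3.

3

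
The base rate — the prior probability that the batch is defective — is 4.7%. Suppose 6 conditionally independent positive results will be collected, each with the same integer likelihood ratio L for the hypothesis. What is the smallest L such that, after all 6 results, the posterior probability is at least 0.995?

4

Prior odds = 0.047/0.953 = 47/953.
Target odds = 0.995/0.005 = 199.
Need L⁶ ≥ 199 ÷ (47/953) = 189647/47.
3⁶ = 729 < 189647/47 ≤ 4096 = 4⁶, so L = 4.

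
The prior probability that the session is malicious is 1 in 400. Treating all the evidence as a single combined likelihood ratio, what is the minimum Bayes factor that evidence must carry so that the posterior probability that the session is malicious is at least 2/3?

798

Prior odds = 0.0025/0.9975 = 1/399.
Target odds = (2/3)/(1/3) = 2.
Required Bayes factor = 2 ÷ (1/399) = 798.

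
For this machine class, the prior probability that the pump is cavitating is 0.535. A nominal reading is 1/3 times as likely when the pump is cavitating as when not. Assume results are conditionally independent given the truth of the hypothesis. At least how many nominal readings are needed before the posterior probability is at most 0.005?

5

Prior odds: 0.535 ÷ 0.465 = 107/93.
Likelihood ratio per nominal reading = 1/3.
Target odds: 0.005 ÷ 0.995 = 1/199.
Need (107/93) × (1/3)ⁿ ≤ 1/199, i.e. (1/3)ⁿ ≤ 93/21293.
(1/3)⁴ = 1/81 is still above 93/21293 but (1/3)⁵ = 1/243 is at or below it, so n = 5.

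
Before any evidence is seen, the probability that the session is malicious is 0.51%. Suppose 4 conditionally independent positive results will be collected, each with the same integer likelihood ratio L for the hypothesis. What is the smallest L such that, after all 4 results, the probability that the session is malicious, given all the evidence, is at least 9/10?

7

Prior odds = 0.0051/0.9949 = 51/9949.
Target odds = 0.9/0.1 = 9.
Need L⁴ ≥ 9 ÷ (51/9949) = 29847/17.
6⁴ = 1296 < 29847/17 ≤ 2401 = 7⁴, so L = 7.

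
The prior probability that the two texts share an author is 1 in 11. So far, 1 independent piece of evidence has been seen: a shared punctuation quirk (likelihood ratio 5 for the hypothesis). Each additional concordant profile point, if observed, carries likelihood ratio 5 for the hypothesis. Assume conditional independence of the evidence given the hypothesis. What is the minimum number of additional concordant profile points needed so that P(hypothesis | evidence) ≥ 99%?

4

Prior odds = (1/11)/(10/11) = 0.1.
Bayes factor of the evidence already in hand = 5.
Odds after that evidence = 0.1 × 5 = 0.5.
Target odds = 0.99/0.01 = 99.
Need 5ⁿ ≥ 99 ÷ 0.5 = 198.
5³ = 125 falls short of 198 but 5⁴ = 625 reaches it, so n = 4.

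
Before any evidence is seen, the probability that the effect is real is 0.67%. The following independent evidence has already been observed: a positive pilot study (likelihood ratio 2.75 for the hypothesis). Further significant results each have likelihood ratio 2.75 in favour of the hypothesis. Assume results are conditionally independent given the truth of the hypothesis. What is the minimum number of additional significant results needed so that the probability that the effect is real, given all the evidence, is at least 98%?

Prior odds = 0.0067/0.9933 = 67/9933.
Bayes factor of the evidence already in hand = 2.75.
Odds after that evidence = (67/9933) × 2.75 = 67/3612.
Target odds = 0.98/0.02 = 49.
Need 2.75ⁿ ≥ 49 ÷ (67/3612) = 176988/67.
2.75⁷ = 19487171/16384 falls short of 176988/67 but 2.75⁸ = 214358881/65536 reaches it, so n = 8.

8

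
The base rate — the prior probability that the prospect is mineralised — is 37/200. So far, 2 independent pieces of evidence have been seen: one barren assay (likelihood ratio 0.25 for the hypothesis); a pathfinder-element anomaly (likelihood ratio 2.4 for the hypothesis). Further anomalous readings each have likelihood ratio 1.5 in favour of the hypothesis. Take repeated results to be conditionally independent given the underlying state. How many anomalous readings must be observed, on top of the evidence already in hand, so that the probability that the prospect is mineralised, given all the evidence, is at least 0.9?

Prior odds = 0.185/0.815 = 37/163.
Combined Bayes factor of the evidence already in hand = 0.25 × 2.4 = 0.6.
Odds after that evidence = (37/163) × 0.6 = 111/815.
Target odds = 0.9/0.1 = 9.
Need 1.5ⁿ ≥ 9 ÷ (111/815) = 2445/37.
1.5¹⁰ = 59049/1024 falls short of 2445/37 but 1.5¹¹ = 177147/2048 reaches it, so n = 11.

11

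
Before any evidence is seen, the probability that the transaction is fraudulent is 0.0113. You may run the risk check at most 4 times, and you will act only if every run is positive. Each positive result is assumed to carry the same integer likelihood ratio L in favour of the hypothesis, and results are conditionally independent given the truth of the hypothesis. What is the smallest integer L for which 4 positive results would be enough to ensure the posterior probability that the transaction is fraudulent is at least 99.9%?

Prior odds = 0.0113/0.9887 = 113/9887.
Target odds = 0.999/0.001 = 999.
Need L⁴ ≥ 999 ÷ (113/9887) = 9877113/113.
17⁴ = 83521 < 9877113/113 ≤ 104976 = 18⁴, so L = 18.

18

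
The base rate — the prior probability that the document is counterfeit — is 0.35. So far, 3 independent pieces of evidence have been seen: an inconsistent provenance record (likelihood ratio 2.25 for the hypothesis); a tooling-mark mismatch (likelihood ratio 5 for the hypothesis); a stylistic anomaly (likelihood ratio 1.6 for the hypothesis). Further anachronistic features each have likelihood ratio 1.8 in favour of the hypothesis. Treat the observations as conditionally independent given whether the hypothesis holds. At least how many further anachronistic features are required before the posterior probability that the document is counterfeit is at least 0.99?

4

Prior odds = 0.35/0.65 = 7/13.
Combined Bayes factor of the evidence already in hand = 2.25 × 5 × 1.6 = 18.
Odds after that evidence = (7/13) × 18 = 126/13.
Target odds = 0.99/0.01 = 99.
Need 1.8ⁿ ≥ 99 ÷ (126/13) = 143/14.
1.8³ = 5.832 falls short of 143/14 but 1.8⁴ = 10.4976 reaches it, so n = 4.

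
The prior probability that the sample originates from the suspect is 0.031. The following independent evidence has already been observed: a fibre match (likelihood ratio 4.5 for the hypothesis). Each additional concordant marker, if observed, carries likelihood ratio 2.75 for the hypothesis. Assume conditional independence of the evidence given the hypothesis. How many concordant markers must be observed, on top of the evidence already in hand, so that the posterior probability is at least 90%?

5

Prior odds = 0.031/0.969 = 31/969.
Bayes factor of the evidence already in hand = 4.5.
Odds after that evidence = (31/969) × 4.5 = 93/646.
Target odds = 0.9/0.1 = 9.
Need 2.75ⁿ ≥ 9 ÷ (93/646) = 1938/31.
2.75⁴ = 57.19140625 falls short of 1938/31 but 2.75⁵ = 161051/1024 reaches it, so n = 5.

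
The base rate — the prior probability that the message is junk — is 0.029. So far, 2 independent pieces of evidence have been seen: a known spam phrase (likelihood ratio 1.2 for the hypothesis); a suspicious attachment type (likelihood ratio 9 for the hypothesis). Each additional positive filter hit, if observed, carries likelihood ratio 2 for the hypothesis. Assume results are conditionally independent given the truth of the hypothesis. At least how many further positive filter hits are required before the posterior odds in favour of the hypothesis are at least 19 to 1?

Prior odds = 0.029/0.971 = 29/971.
Combined Bayes factor of the evidence already in hand = 1.2 × 9 = 10.8.
Odds after that evidence = (29/971) × 10.8 = 1566/4855.
Target odds = 19.
Need 2ⁿ ≥ 19 ÷ (1566/4855) = 92245/1566.
2⁵ = 32 falls short of 92245/1566 but 2⁶ = 64 reaches it, so n = 6.

6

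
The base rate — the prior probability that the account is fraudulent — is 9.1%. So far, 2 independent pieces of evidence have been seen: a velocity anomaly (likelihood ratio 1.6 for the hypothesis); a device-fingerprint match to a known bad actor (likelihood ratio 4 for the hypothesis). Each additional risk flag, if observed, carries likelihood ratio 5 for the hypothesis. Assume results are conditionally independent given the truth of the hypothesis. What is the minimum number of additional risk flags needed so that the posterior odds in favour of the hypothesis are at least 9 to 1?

2

Prior odds = 0.091/0.909 = 91/909.
Combined Bayes factor of the evidence already in hand = 1.6 × 4 = 6.4.
Odds after that evidence = (91/909) × 6.4 = 2912/4545.
Target odds = 9.
Need 5ⁿ ≥ 9 ÷ (2912/4545) = 40905/2912.
5¹ = 5 falls short of 40905/2912 but 5² = 25 reaches it, so n = 2.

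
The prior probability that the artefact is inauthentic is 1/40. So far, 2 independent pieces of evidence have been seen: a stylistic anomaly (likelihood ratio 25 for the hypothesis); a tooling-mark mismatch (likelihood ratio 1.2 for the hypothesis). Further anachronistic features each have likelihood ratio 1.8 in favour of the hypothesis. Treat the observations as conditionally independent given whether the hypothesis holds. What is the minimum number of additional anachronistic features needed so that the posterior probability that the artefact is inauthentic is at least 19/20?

Prior odds = 0.025/0.975 = 1/39.
Combined Bayes factor of the evidence already in hand = 25 × 1.2 = 30.
Odds after that evidence = (1/39) × 30 = 10/13.
Target odds = 0.95/0.05 = 19.
Need 1.8ⁿ ≥ 19 ÷ (10/13) = 24.7.
1.8⁵ = 18.89568 falls short of 24.7 but 1.8⁶ = 531441/15625 reaches it, so n = 6.

6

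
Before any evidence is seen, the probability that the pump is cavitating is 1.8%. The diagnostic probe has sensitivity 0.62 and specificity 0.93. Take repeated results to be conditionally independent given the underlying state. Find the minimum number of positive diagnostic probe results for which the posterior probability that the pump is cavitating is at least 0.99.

4

Prior odds: 0.018 ÷ 0.982 = 9/491.
False-positive rate = 1 − 0.93 = 0.07; likelihood ratio of a positive = 0.62/0.07 = 62/7.
Target odds: 0.99 ÷ 0.01 = 99.
Need (9/491) × (62/7)ⁿ ≥ 99, i.e. (62/7)ⁿ ≥ 5401.
(62/7)³ = 238328/343 falls short of 5401 but (62/7)⁴ = 14776336/2401 reaches it, so n = 4.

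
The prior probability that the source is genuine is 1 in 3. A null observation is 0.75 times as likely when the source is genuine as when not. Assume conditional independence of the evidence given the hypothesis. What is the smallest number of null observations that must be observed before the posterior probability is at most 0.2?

Prior odds = (1/3)/(2/3) = 0.5.
Likelihood ratio per null observation = 0.75.
Target posterior odds = 0.2/0.8 = 0.25.
Require 0.75ⁿ ≤ 0.25 ÷ 0.5 = 0.5.
0.75² = 0.5625 is still above 0.5 but 0.75³ = 0.421875 is at or below it, so n = 3.

3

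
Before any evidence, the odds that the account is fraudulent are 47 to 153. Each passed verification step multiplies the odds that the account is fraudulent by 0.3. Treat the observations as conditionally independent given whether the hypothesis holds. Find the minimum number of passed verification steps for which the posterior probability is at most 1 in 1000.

5

Prior odds = 47/153.
Likelihood ratio per passed verification step = 0.3.
Target odds: 0.001 ÷ 0.999 = 1/999.
Require 0.3ⁿ ≤ 1/999 ÷ (47/153) = 17/5217.
0.3⁴ = 0.0081 is still above 17/5217 but 0.3⁵ = 243/100000 is at or below it, so n = 5.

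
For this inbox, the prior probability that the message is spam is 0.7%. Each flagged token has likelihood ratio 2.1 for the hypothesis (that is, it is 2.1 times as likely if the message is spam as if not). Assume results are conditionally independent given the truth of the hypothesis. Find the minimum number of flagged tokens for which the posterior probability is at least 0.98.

12

Prior odds = 0.007/0.993 = 7/993.
Likelihood ratio per flagged token = 2.1.
Target odds: 0.98 ÷ 0.02 = 49.
Require 2.1ⁿ ≥ 49 ÷ (7/993) = 6951.
2.1¹¹ ≈3502.78 falls short of 6951 but 2.1¹² ≈7355.83 reaches it, so n = 12.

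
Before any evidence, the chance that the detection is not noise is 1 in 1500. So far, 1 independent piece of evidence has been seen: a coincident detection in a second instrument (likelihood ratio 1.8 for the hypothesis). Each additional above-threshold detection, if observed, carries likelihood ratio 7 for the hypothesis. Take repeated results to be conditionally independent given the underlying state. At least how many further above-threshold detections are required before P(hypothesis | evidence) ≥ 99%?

6

Prior odds = (1/1500)/(1499/1500) = 1/1499.
Bayes factor of the evidence already in hand = 1.8.
Odds after that evidence = (1/1499) × 1.8 = 9/7495.
Target odds = 0.99/0.01 = 99.
Need 7ⁿ ≥ 99 ÷ (9/7495) = 82445.
7⁵ = 16807 falls short of 82445 but 7⁶ = 117649 reaches it, so n = 6.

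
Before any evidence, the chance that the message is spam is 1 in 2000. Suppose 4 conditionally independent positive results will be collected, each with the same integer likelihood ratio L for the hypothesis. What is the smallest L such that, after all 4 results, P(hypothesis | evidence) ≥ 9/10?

12

Prior odds = 0.0005/0.9995 = 1/1999.
Target odds = 0.9/0.1 = 9.
Need L⁴ ≥ 9 ÷ (1/1999) = 17991.
11⁴ = 14641 < 17991 ≤ 20736 = 12⁴, so L = 12.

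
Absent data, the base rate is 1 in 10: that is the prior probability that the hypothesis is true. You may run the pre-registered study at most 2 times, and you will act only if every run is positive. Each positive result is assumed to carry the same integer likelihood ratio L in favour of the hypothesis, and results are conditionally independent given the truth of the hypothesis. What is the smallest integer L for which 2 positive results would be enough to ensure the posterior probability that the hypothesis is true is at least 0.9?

9

Prior odds = 0.1/0.9 = 1/9.
Target odds = 0.9/0.1 = 9.
Need L² ≥ 9 ÷ (1/9) = 81.
8² = 64 < 81 ≤ 81 = 9², so L = 9.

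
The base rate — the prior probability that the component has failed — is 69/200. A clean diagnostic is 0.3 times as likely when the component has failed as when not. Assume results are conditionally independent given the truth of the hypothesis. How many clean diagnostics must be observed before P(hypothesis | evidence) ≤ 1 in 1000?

6

Prior odds: 0.345 ÷ 0.655 = 69/131.
Likelihood ratio per clean diagnostic = 0.3.
Target posterior odds = 0.001/0.999 = 1/999.
Require 0.3ⁿ ≤ 1/999 ÷ (69/131) = 131/68931.
0.3⁵ = 243/100000 is still above 131/68931 but 0.3⁶ = 729/1000000 is at or below it, so n = 6.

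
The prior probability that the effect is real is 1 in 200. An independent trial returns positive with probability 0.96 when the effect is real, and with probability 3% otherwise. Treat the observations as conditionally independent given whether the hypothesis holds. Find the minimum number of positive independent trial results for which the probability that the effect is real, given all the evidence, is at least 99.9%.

4

Prior odds = 0.005/0.995 = 1/199.
Likelihood ratio of a positive result = 0.96/0.03 = 32.
Target posterior odds = 0.999/0.001 = 999.
Require 32ⁿ ≥ 999 ÷ (1/199) = 198801.
32³ = 32768 falls short of 198801 but 32⁴ = 1048576 reaches it, so n = 4.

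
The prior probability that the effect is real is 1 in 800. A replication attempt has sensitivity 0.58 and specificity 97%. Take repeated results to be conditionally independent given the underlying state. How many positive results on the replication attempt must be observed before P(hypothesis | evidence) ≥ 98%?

Prior odds = 0.00125/0.99875 = 1/799.
False-positive rate = 1 − 0.97 = 0.03; likelihood ratio of a positive = 0.58/0.03 = 58/3.
Target odds: 0.98 ÷ 0.02 = 49.
Require (58/3)ⁿ ≥ 49 ÷ (1/799) = 39151.
(58/3)³ = 195112/27 falls short of 39151 but (58/3)⁴ = 11316496/81 reaches it, so n = 4.

4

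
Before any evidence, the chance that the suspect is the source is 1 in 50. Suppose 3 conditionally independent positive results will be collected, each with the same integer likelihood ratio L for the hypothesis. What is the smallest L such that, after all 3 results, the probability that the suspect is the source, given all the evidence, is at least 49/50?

14

Prior odds = 0.02/0.98 = 1/49.
Target odds = 0.98/0.02 = 49.
Need L³ ≥ 49 ÷ (1/49) = 2401.
13³ = 2197 < 2401 ≤ 2744 = 14³, so L = 14.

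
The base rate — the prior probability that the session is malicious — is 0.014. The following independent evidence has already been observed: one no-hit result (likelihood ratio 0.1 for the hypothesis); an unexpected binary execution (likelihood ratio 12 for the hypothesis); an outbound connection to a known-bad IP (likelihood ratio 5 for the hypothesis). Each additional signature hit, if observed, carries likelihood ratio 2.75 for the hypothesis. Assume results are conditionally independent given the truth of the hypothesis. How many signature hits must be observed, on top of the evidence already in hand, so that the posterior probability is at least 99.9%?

Prior odds = 0.014/0.986 = 7/493.
Combined Bayes factor of the evidence already in hand = 0.1 × 12 × 5 = 6.
Odds after that evidence = (7/493) × 6 = 42/493.
Target odds = 0.999/0.001 = 999.
Need 2.75ⁿ ≥ 999 ÷ (42/493) = 164169/14.
2.75⁹ ≈8994.86 falls short of 164169/14 but 2.75¹⁰ ≈24735.9 reaches it, so n = 10.

10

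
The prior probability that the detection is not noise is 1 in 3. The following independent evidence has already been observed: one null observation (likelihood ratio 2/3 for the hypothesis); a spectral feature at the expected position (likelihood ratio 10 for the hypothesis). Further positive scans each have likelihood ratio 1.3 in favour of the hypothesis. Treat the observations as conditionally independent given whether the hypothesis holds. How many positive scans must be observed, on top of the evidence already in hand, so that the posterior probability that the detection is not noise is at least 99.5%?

16

Prior odds = (1/3)/(2/3) = 0.5.
Combined Bayes factor of the evidence already in hand = (2/3) × 10 = 20/3.
Odds after that evidence = 0.5 × 20/3 = 10/3.
Target odds = 0.995/0.005 = 199.
Need 1.3ⁿ ≥ 199 ÷ (10/3) = 59.7.
1.3¹⁵ ≈51.1859 falls short of 59.7 but 1.3¹⁶ ≈66.5417 reaches it, so n = 16.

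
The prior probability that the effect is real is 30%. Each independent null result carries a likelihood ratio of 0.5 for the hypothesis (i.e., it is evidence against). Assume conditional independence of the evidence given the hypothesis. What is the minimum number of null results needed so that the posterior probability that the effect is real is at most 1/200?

7

Prior odds = 0.3/0.7 = 3/7.
Likelihood ratio per null result = 0.5.
Target odds: 0.005 ÷ 0.995 = 1/199.
Need (3/7) × 0.5ⁿ ≤ 1/199, i.e. 0.5ⁿ ≤ 7/597.
0.5⁶ = 0.015625 is still above 7/597 but 0.5⁷ = 0.0078125 is at or below it, so n = 7.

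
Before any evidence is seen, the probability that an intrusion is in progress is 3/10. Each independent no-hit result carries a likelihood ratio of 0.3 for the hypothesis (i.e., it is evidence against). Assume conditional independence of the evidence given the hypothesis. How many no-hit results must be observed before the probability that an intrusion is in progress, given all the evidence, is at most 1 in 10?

Prior odds = 0.3/0.7 = 3/7.
Likelihood ratio per no-hit result = 0.3.
Target posterior odds = 0.1/0.9 = 1/9.
Require 0.3ⁿ ≤ 1/9 ÷ (3/7) = 7/27.
0.3¹ = 0.3 is still above 7/27 but 0.3² = 0.09 is at or below it, so n = 2.

2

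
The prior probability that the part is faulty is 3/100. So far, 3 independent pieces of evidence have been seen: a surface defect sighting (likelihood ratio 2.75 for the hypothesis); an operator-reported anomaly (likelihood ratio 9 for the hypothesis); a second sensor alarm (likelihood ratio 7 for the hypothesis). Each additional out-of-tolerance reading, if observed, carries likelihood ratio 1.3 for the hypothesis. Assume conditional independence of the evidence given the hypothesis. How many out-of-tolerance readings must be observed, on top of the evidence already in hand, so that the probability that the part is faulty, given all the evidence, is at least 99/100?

12

Prior odds = 0.03/0.97 = 3/97.
Combined Bayes factor of the evidence already in hand = 2.75 × 9 × 7 = 173.25.
Odds after that evidence = (3/97) × 173.25 = 2079/388.
Target odds = 0.99/0.01 = 99.
Need 1.3ⁿ ≥ 99 ÷ (2079/388) = 388/21.
1.3¹¹ ≈17.9216 falls short of 388/21 but 1.3¹² ≈23.2981 reaches it, so n = 12.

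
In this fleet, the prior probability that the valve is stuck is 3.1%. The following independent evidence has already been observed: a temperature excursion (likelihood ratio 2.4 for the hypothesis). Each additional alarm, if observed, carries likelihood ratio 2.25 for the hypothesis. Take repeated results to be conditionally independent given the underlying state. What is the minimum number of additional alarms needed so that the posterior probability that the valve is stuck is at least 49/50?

8

Prior odds = 0.031/0.969 = 31/969.
Bayes factor of the evidence already in hand = 2.4.
Odds after that evidence = (31/969) × 2.4 = 124/1615.
Target odds = 0.98/0.02 = 49.
Need 2.25ⁿ ≥ 49 ÷ (124/1615) = 79135/124.
2.25⁷ = 4782969/16384 falls short of 79135/124 but 2.25⁸ = 43046721/65536 reaches it, so n = 8.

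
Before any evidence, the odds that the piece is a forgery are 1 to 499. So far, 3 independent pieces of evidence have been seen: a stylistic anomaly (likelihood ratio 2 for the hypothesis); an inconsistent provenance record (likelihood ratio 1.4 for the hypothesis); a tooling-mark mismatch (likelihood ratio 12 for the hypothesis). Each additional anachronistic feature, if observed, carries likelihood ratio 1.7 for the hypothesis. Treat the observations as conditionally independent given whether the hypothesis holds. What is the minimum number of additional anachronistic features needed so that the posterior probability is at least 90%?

10

Prior odds = 1/499.
Combined Bayes factor of the evidence already in hand = 2 × 1.4 × 12 = 33.6.
Odds after that evidence = (1/499) × 33.6 = 168/2495.
Target odds = 0.9/0.1 = 9.
Need 1.7ⁿ ≥ 9 ÷ (168/2495) = 7485/56.
1.7⁹ ≈118.588 falls short of 7485/56 but 1.7¹⁰ ≈201.599 reaches it, so n = 10.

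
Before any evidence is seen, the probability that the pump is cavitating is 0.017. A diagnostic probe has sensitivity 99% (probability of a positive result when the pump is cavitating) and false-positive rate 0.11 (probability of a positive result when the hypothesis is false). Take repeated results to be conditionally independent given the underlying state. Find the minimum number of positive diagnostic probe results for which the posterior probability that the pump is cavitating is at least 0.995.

5

Prior odds = 0.017/0.983 = 17/983.
Likelihood ratio of a positive result = 0.99/0.11 = 9.
Target posterior odds = 0.995/0.005 = 199.
Need (17/983) × 9ⁿ ≥ 199, i.e. 9ⁿ ≥ 195617/17.
9⁴ = 6561 falls short of 195617/17 but 9⁵ = 59049 reaches it, so n = 5.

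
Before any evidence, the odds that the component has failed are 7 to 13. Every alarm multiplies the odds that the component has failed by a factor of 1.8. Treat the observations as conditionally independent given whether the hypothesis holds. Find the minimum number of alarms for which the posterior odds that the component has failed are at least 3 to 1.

Prior odds = 7/13.
Likelihood ratio per alarm = 1.8.
Target odds = 3.
Require 1.8ⁿ ≥ 3 ÷ (7/13) = 39/7.
1.8² = 3.24 falls short of 39/7 but 1.8³ = 5.832 reaches it, so n = 3.

3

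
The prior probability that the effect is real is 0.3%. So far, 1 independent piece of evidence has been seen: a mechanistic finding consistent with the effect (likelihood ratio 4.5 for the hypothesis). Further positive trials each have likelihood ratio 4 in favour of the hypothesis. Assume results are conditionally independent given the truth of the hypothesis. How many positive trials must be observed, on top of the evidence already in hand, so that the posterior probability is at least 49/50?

Prior odds = 0.003/0.997 = 3/997.
Bayes factor of the evidence already in hand = 4.5.
Odds after that evidence = (3/997) × 4.5 = 27/1994.
Target odds = 0.98/0.02 = 49.
Need 4ⁿ ≥ 49 ÷ (27/1994) = 97706/27.
4⁵ = 1024 falls short of 97706/27 but 4⁶ = 4096 reaches it, so n = 6.

6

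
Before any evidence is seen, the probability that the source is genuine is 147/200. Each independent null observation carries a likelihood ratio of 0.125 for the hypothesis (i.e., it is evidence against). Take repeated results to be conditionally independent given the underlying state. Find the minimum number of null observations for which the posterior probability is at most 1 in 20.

Prior odds: 0.735 ÷ 0.265 = 147/53.
Likelihood ratio per null observation = 0.125.
Target posterior odds = 0.05/0.95 = 1/19.
Need (147/53) × 0.125ⁿ ≤ 1/19, i.e. 0.125ⁿ ≤ 53/2793.
0.125¹ = 0.125 is still above 53/2793 but 0.125² = 0.015625 is at or below it, so n = 2.

2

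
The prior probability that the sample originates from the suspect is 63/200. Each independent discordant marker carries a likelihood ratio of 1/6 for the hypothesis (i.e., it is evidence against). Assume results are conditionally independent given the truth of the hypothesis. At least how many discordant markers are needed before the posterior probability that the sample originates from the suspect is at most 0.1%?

Prior odds = 0.315/0.685 = 63/137.
Likelihood ratio per discordant marker = 1/6.
Target posterior odds = 0.001/0.999 = 1/999.
Require (1/6)ⁿ ≤ 1/999 ÷ (63/137) = 137/62937.
(1/6)³ = 1/216 is still above 137/62937 but (1/6)⁴ = 1/1296 is at or below it, so n = 4.

4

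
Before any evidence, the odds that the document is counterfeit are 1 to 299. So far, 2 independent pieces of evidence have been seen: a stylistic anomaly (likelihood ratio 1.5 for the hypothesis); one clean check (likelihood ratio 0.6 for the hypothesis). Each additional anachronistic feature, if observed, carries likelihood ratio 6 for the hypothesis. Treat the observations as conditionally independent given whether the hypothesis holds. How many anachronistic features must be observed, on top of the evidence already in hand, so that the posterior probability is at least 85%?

Prior odds = 1/299.
Combined Bayes factor of the evidence already in hand = 1.5 × 0.6 = 0.9.
Odds after that evidence = (1/299) × 0.9 = 9/2990.
Target odds = 0.85/0.15 = 17/3.
Need 6ⁿ ≥ 17/3 ÷ (9/2990) = 50830/27.
6⁴ = 1296 falls short of 50830/27 but 6⁵ = 7776 reaches it, so n = 5.

5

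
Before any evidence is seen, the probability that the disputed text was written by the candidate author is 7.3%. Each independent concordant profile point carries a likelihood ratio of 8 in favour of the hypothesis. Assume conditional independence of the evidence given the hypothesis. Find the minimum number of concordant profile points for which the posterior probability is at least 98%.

4

Prior odds: 0.073 ÷ 0.927 = 73/927.
Likelihood ratio per concordant profile point = 8.
Target posterior odds = 0.98/0.02 = 49.
Require 8ⁿ ≥ 49 ÷ (73/927) = 45423/73.
8³ = 512 falls short of 45423/73 but 8⁴ = 4096 reaches it, so n = 4.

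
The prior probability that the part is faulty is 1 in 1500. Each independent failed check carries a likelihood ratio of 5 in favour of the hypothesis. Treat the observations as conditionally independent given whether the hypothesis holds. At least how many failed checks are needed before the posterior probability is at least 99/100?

Prior odds: (1/1500) ÷ (1499/1500) = 1/1499.
Likelihood ratio per failed check = 5.
Target odds: 0.99 ÷ 0.01 = 99.
Require 5ⁿ ≥ 99 ÷ (1/1499) = 148401.
5⁷ = 78125 falls short of 148401 but 5⁸ = 390625 reaches it, so n = 8.

8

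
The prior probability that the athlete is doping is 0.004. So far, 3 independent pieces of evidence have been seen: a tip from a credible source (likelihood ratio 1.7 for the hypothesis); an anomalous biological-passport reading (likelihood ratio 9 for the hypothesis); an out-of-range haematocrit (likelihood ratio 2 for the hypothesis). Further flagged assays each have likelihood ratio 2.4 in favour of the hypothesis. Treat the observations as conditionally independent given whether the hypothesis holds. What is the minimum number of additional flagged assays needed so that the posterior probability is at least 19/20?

6

Prior odds = 0.004/0.996 = 1/249.
Combined Bayes factor of the evidence already in hand = 1.7 × 9 × 2 = 30.6.
Odds after that evidence = (1/249) × 30.6 = 51/415.
Target odds = 0.95/0.05 = 19.
Need 2.4ⁿ ≥ 19 ÷ (51/415) = 7885/51.
2.4⁵ = 79.62624 falls short of 7885/51 but 2.4⁶ = 2985984/15625 reaches it, so n = 6.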